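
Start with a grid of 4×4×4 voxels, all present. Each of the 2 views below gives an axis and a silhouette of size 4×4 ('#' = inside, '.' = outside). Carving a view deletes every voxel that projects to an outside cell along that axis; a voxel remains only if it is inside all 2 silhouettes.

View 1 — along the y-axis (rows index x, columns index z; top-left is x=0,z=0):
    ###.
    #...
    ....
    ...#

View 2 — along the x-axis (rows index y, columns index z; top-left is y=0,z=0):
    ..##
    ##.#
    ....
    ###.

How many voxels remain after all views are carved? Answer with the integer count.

start: 4×4×4 = 64 voxels
step 1: project along y, AND mask (5/16) → |grid| = 20
step 2: project along x, AND mask (8/16) → |grid| = 10

|visual hull| = 10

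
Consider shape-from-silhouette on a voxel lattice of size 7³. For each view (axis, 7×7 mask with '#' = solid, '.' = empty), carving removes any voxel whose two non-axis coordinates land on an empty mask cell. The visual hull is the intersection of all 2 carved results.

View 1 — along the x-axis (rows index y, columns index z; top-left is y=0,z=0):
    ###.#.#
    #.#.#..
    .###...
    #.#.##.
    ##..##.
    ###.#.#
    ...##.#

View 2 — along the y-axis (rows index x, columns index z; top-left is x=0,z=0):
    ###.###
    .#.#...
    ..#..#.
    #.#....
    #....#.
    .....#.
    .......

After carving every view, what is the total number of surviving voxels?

start: 7×7×7 = 343 voxels
[1] x-view keeps 27 columns → grid now 189
[2] y-view keeps 15 columns → grid now 57

57 voxels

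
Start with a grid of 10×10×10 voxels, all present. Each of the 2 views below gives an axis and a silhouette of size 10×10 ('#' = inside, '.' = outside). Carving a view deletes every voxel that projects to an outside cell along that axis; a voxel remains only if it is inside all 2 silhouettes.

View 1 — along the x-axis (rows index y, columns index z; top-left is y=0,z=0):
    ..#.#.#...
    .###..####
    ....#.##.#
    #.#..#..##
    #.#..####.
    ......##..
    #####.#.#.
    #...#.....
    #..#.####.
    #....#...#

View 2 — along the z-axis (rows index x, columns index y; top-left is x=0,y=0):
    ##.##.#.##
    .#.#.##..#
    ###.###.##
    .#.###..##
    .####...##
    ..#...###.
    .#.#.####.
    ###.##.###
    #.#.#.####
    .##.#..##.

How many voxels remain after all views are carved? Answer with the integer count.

full grid |V| = 1000
step 1: project along x, AND mask (45/100) → |grid| = 450
step 2: project along z, AND mask (62/100) → |grid| = 296

296 voxels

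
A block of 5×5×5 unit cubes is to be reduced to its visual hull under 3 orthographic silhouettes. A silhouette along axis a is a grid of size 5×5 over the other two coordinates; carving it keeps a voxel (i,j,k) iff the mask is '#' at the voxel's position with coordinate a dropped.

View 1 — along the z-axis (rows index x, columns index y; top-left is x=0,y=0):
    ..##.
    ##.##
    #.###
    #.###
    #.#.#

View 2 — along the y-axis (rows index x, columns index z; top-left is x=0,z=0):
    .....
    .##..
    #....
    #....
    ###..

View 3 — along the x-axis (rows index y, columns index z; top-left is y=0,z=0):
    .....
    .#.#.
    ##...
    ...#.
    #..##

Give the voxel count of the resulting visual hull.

before carving: 125 voxels (5×5×5)
V1 z: intersect with XY mask (17 set) -- 85 left
V2 y: intersect with XZ mask (7 set) -- 25 left
V3 x: intersect with YZ mask (8 set) -- 8 left

|visual hull| = 8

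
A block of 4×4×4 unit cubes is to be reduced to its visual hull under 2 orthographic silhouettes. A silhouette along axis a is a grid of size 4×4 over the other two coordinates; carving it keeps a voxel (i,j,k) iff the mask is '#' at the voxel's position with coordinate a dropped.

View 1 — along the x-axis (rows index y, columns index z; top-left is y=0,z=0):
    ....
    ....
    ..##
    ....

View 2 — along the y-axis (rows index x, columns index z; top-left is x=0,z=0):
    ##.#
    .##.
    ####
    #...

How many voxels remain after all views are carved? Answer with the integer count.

start: 4×4×4 = 64 voxels
step 1: project along x, AND mask (2/16) → |grid| = 8
step 2: project along y, AND mask (10/16) → |grid| = 4

voxel count = 4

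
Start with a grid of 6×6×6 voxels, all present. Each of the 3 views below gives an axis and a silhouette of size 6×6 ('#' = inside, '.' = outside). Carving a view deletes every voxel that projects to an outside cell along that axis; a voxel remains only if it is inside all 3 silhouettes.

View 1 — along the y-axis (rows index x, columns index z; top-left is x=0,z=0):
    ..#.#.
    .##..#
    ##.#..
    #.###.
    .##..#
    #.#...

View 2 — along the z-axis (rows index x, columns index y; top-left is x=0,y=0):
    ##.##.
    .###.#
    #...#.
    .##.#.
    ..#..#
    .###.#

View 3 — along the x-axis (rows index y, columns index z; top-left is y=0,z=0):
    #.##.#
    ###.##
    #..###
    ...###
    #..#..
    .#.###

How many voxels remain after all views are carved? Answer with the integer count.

before carving: 216 voxels (6×6×6)
[1] y-view keeps 17 columns → grid now 102
[2] z-view keeps 19 columns → grid now 52
[3] x-view keeps 22 columns → grid now 29

29 voxels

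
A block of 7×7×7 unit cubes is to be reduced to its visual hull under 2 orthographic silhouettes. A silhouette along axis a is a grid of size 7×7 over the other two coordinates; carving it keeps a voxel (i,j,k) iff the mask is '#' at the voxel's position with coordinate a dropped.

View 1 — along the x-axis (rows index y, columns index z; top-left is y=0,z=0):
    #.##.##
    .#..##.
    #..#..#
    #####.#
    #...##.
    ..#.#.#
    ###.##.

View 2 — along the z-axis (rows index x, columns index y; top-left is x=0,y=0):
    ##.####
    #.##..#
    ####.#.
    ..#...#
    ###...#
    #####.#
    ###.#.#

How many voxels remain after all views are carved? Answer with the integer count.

remaining voxels: 132

start: 7×7×7 = 343 voxels
step 1: project along x, AND mask (28/49) → |grid| = 196
step 2: project along z, AND mask (32/49) → |grid| = 132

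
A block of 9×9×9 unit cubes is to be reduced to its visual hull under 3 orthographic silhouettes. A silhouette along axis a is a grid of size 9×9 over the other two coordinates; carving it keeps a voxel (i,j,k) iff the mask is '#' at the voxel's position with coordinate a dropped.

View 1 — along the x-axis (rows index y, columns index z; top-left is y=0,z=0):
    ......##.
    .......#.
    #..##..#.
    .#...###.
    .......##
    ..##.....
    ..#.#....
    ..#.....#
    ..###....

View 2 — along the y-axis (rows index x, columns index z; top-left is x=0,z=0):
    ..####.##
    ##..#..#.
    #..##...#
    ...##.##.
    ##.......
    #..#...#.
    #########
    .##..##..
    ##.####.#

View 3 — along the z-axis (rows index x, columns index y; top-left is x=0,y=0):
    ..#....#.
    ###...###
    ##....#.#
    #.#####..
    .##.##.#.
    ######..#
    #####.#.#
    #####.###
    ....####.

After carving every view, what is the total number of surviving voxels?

|visual hull| = 64

start: 9×9×9 = 729 voxels
V1 x: intersect with YZ mask (22 set) -- 198 left
V2 y: intersect with XZ mask (43 set) -- 104 left
V3 z: intersect with XY mask (49 set) -- 64 left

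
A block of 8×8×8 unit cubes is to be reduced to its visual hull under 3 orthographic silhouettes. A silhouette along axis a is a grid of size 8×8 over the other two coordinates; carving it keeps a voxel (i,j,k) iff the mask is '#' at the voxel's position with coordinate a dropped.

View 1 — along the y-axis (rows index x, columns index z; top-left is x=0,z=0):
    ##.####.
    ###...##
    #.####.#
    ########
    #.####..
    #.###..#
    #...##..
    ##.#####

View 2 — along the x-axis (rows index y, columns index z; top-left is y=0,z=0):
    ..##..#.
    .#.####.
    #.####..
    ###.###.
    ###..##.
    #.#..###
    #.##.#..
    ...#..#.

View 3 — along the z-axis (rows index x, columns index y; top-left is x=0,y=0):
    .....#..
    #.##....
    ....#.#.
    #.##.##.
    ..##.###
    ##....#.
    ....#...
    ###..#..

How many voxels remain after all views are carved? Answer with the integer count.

remaining voxels: 82

initial block: 8^3 = 512
carve view 1 (along y, XZ-mask fill 45/64): 360 voxels remain
carve view 2 (along x, YZ-mask fill 35/64): 198 voxels remain
carve view 3 (along z, XY-mask fill 24/64): 82 voxels remain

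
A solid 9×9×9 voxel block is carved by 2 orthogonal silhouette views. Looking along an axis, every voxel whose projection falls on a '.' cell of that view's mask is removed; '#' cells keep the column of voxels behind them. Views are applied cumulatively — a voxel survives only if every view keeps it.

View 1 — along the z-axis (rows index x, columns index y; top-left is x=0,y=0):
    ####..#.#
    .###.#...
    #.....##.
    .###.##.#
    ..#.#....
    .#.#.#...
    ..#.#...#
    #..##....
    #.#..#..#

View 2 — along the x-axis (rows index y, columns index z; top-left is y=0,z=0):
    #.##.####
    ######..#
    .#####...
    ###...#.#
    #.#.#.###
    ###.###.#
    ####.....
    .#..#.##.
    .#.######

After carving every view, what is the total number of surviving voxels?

initial block: 9^3 = 729
after view 1 [z-axis, 34 of 81 cells solid] → remaining = 306
after view 2 [x-axis, 52 of 81 cells solid] → remaining = 201

201 voxels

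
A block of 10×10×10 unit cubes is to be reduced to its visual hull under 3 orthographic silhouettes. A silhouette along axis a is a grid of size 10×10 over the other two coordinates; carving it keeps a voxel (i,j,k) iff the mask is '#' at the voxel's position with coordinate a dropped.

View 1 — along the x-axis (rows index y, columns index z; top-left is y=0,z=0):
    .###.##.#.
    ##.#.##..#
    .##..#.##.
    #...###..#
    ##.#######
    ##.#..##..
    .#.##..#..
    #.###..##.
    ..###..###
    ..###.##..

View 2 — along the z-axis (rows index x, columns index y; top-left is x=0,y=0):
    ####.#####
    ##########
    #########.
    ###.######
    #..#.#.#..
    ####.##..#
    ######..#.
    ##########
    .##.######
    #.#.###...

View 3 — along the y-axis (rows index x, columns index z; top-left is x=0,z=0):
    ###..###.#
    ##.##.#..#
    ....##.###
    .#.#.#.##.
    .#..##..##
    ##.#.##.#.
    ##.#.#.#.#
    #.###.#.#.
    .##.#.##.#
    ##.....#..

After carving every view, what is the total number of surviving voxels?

full grid |V| = 1000
  1. axis=0 (YZ plane), |mask|=57  ⇒  voxels=570
  2. axis=2 (XY plane), |mask|=78  ⇒  voxels=441
  3. axis=1 (XZ plane), |mask|=55  ⇒  voxels=256

256 voxels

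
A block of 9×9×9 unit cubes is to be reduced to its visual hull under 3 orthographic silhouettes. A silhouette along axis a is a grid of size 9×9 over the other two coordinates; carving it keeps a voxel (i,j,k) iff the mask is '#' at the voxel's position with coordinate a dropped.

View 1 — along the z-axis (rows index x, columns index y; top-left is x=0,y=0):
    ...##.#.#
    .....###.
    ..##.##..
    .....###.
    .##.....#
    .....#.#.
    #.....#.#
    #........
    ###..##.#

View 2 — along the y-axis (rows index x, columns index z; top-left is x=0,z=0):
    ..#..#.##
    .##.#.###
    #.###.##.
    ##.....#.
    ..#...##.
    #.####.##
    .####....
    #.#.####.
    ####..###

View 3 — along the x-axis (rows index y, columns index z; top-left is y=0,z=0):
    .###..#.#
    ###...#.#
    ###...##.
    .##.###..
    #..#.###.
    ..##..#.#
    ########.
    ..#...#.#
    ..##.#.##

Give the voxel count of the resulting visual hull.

|visual hull| = 93

before carving: 729 voxels (9×9×9)
after view 1 [z-axis, 29 of 81 cells solid] → remaining = 261
after view 2 [y-axis, 46 of 81 cells solid] → remaining = 150
after view 3 [x-axis, 45 of 81 cells solid] → remaining = 93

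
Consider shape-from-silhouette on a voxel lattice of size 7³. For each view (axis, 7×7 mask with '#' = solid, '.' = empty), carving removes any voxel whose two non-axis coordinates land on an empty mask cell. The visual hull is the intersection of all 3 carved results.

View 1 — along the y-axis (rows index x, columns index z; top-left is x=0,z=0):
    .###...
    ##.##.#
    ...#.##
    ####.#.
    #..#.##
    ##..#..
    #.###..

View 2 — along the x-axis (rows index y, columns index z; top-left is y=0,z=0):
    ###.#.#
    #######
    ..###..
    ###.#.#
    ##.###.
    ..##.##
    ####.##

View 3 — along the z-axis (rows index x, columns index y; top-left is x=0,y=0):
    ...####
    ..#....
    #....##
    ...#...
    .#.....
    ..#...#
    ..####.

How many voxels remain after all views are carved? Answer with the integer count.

full grid |V| = 343
V1 y: intersect with XZ mask (27 set) -- 189 left
V2 x: intersect with YZ mask (35 set) -- 135 left
V3 z: intersect with XY mask (16 set) -- 39 left

voxel count = 39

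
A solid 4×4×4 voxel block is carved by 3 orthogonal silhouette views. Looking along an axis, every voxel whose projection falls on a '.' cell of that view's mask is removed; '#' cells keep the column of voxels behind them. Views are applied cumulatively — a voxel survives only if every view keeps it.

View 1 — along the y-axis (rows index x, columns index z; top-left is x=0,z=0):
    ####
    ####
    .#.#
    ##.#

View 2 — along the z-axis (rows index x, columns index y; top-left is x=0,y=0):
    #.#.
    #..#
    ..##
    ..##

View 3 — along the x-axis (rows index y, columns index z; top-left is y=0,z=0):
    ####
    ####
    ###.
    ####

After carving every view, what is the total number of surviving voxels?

|visual hull| = 23

full grid |V| = 64
step 1: project along y, AND mask (13/16) → |grid| = 52
step 2: project along z, AND mask (8/16) → |grid| = 26
step 3: project along x, AND mask (15/16) → |grid| = 23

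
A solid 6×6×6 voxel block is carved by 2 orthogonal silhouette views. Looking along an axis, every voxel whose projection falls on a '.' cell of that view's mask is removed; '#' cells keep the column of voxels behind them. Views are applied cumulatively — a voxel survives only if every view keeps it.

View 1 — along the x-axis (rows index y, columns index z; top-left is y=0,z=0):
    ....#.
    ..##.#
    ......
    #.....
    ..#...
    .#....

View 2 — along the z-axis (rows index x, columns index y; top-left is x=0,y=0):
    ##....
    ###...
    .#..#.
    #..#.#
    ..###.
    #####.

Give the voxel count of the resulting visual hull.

full grid |V| = 216
after view 1 [x-axis, 7 of 36 cells solid] → remaining = 42
after view 2 [z-axis, 18 of 36 cells solid] → remaining = 23

remaining voxels: 23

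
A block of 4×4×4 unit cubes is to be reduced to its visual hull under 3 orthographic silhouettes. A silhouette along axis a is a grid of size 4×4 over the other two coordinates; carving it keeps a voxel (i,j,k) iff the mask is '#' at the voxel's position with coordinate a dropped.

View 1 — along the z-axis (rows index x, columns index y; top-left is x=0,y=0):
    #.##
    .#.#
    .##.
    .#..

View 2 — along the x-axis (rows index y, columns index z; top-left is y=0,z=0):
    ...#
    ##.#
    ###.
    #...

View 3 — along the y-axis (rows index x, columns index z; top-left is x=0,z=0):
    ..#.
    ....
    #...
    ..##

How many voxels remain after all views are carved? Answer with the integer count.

|visual hull| = 4

initial block: 4^3 = 64
V1 z: intersect with XY mask (8 set) -- 32 left
V2 x: intersect with YZ mask (8 set) -- 18 left
V3 y: intersect with XZ mask (4 set) -- 4 left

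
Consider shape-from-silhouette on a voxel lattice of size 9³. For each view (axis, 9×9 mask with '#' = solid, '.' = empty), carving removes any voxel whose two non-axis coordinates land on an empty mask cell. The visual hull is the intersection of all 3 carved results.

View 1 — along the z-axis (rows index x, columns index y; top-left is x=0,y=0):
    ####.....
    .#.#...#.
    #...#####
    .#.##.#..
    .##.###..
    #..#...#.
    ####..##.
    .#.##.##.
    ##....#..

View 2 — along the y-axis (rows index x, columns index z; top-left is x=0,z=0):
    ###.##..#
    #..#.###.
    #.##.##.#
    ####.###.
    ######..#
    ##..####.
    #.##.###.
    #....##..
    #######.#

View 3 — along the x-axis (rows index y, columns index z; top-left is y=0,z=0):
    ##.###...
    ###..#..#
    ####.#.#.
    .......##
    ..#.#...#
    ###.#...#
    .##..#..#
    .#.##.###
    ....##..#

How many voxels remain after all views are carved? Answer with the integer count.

before carving: 729 voxels (9×9×9)
step 1: project along z, AND mask (39/81) → |grid| = 351
step 2: project along y, AND mask (54/81) → |grid| = 231
step 3: project along x, AND mask (39/81) → |grid| = 111

|visual hull| = 111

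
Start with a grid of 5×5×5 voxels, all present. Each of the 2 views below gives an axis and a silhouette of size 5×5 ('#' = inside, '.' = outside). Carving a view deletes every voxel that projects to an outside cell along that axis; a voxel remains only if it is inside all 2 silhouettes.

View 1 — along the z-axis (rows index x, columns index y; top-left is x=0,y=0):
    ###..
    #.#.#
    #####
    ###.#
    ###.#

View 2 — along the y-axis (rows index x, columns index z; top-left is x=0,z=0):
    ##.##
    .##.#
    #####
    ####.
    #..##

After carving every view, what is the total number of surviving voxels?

before carving: 125 voxels (5×5×5)
carve view 1 (along z, XY-mask fill 19/25): 95 voxels remain
carve view 2 (along y, XZ-mask fill 19/25): 74 voxels remain

|visual hull| = 74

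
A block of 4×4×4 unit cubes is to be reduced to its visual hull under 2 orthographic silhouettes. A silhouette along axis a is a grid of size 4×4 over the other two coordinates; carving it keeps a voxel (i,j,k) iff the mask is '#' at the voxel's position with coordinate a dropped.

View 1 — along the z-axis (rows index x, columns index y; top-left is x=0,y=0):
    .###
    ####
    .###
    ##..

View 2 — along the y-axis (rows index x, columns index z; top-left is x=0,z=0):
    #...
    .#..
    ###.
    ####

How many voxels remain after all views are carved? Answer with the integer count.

start: 4×4×4 = 64 voxels
after view 1 [z-axis, 12 of 16 cells solid] → remaining = 48
after view 2 [y-axis, 9 of 16 cells solid] → remaining = 24

remaining voxels: 24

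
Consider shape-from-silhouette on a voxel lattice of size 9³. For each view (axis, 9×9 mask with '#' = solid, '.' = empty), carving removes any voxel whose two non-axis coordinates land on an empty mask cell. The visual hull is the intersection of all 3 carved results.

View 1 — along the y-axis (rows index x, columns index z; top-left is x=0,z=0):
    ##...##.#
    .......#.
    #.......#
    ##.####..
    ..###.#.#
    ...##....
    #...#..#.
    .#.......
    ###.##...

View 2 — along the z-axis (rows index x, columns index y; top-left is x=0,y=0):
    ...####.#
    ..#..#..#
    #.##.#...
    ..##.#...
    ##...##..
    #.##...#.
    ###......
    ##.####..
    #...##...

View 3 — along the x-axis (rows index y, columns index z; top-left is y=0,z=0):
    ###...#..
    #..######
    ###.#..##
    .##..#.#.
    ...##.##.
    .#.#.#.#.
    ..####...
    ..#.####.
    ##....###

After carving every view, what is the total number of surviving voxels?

before carving: 729 voxels (9×9×9)
V1 y: intersect with XZ mask (30 set) -- 270 left
V2 z: intersect with XY mask (35 set) -- 112 left
V3 x: intersect with YZ mask (43 set) -- 52 left

remaining voxels: 52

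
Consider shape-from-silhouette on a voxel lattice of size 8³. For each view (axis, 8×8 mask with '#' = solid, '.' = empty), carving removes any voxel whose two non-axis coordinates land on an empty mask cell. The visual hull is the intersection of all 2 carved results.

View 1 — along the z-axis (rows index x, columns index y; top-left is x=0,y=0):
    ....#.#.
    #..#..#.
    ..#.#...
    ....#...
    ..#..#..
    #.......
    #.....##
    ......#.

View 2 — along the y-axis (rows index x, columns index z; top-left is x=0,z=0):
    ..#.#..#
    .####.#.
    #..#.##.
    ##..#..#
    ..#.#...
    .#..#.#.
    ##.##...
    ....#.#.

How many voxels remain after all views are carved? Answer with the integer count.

54 voxels

before carving: 512 voxels (8×8×8)
carve view 1 (along z, XY-mask fill 15/64): 120 voxels remain
carve view 2 (along y, XZ-mask fill 27/64): 54 voxels remain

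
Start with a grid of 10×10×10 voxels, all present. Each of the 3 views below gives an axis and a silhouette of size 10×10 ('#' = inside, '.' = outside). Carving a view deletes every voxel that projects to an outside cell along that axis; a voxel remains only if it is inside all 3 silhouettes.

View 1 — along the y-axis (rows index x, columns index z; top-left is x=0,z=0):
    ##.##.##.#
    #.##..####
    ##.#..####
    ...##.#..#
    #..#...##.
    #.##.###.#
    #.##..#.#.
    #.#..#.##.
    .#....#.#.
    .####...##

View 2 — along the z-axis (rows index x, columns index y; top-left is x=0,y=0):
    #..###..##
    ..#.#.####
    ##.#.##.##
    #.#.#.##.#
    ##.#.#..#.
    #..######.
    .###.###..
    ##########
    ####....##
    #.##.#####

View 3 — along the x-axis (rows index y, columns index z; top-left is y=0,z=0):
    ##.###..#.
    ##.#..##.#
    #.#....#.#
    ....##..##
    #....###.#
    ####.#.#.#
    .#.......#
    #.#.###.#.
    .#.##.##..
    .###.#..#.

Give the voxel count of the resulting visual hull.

initial block: 10^3 = 1000
[1] y-view keeps 55 columns → grid now 550
[2] z-view keeps 67 columns → grid now 372
[3] x-view keeps 50 columns → grid now 184

184 voxels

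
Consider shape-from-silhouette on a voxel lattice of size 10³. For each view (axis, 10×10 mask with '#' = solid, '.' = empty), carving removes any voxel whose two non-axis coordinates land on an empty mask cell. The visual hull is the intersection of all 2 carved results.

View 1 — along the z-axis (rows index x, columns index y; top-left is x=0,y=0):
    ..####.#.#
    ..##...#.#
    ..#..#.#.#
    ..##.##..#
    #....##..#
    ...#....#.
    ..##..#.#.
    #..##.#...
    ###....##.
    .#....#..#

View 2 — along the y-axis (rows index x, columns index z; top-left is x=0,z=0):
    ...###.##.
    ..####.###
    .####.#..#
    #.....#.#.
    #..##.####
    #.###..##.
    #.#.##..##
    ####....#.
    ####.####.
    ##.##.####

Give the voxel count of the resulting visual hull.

initial block: 10^3 = 1000
[1] z-view keeps 41 columns → grid now 410
[2] y-view keeps 61 columns → grid now 245

245 voxels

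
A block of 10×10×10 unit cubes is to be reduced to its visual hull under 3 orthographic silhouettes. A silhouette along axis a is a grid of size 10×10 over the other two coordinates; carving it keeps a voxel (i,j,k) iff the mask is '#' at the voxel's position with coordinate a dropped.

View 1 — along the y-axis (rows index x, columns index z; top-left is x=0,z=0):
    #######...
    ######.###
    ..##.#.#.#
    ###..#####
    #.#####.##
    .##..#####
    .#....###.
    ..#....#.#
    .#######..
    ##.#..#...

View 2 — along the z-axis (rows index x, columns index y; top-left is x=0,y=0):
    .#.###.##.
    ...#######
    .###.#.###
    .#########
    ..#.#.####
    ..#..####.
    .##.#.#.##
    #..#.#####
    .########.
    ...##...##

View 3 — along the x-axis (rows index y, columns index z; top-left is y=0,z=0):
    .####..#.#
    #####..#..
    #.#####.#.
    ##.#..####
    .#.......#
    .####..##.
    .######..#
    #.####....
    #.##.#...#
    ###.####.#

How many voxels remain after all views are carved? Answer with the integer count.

remaining voxels: 239

before carving: 1000 voxels (10×10×10)
step 1: project along y, AND mask (62/100) → |grid| = 620
step 2: project along z, AND mask (65/100) → |grid| = 412
step 3: project along x, AND mask (59/100) → |grid| = 239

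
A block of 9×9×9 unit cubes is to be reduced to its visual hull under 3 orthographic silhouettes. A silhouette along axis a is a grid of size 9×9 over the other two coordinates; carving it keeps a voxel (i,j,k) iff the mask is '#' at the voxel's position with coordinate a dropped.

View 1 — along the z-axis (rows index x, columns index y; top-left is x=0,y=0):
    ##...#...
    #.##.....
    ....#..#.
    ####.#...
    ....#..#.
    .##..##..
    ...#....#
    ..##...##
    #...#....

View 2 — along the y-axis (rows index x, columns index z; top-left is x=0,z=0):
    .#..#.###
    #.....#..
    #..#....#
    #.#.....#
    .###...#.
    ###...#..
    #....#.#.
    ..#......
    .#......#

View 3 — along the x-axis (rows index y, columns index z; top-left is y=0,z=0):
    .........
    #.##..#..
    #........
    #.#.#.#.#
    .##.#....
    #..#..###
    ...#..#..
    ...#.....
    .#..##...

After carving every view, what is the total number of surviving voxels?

remaining voxels: 30

start: 9×9×9 = 729 voxels
[1] z-view keeps 27 columns → grid now 243
[2] y-view keeps 27 columns → grid now 80
[3] x-view keeps 24 columns → grid now 30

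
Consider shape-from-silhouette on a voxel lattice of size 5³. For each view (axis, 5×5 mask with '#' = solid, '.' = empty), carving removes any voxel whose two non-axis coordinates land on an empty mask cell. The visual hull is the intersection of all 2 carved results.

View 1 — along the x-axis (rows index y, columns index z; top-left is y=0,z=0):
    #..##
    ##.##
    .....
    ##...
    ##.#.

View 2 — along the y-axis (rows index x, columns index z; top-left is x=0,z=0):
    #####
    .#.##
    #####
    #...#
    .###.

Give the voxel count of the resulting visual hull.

start: 5×5×5 = 125 voxels
V1 x: intersect with YZ mask (12 set) -- 60 left
V2 y: intersect with XZ mask (18 set) -- 44 left

44 voxels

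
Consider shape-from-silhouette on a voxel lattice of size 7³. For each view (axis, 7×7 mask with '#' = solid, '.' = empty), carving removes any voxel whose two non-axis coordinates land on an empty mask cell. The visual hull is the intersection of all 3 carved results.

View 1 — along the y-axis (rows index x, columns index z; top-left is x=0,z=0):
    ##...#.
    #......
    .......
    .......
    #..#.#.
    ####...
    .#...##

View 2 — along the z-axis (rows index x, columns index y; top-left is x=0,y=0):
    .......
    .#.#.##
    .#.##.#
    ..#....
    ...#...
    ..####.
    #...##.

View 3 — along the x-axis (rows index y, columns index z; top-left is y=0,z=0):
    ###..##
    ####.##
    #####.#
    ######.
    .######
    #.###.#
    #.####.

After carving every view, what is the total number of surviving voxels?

start: 7×7×7 = 343 voxels
V1 y: intersect with XZ mask (14 set) -- 98 left
V2 z: intersect with XY mask (17 set) -- 32 left
V3 x: intersect with YZ mask (39 set) -- 28 left

28 voxels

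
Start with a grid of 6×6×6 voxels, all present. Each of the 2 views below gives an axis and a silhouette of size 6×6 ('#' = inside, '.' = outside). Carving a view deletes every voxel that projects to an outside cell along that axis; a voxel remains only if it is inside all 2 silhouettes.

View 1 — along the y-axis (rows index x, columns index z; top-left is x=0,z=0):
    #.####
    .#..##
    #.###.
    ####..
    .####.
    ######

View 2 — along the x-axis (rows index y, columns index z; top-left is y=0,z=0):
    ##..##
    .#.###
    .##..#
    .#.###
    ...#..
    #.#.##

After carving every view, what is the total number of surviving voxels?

full grid |V| = 216
[1] y-view keeps 26 columns → grid now 156
[2] x-view keeps 20 columns → grid now 84

voxel count = 84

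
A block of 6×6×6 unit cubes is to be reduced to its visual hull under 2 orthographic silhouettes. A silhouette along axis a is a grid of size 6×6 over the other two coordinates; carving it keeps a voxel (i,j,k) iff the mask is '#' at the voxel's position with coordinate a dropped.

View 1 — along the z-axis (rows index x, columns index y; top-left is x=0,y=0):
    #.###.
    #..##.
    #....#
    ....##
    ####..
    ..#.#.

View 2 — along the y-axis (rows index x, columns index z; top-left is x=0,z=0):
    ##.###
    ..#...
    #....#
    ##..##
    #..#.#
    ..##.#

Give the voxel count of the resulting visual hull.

start: 6×6×6 = 216 voxels
step 1: project along z, AND mask (17/36) → |grid| = 102
step 2: project along y, AND mask (18/36) → |grid| = 53

voxel count = 53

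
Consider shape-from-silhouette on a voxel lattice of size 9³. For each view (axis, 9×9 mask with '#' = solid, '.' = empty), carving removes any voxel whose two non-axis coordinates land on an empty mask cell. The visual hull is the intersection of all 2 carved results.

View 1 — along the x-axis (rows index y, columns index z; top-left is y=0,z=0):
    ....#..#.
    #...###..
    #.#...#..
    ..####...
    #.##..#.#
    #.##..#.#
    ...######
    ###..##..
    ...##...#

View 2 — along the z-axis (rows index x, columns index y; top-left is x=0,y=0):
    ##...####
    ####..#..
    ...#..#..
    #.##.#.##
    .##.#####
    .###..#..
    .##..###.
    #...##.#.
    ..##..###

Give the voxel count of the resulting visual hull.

before carving: 729 voxels (9×9×9)
  1. axis=0 (YZ plane), |mask|=37  ⇒  voxels=333
  2. axis=2 (XY plane), |mask|=44  ⇒  voxels=185

|visual hull| = 185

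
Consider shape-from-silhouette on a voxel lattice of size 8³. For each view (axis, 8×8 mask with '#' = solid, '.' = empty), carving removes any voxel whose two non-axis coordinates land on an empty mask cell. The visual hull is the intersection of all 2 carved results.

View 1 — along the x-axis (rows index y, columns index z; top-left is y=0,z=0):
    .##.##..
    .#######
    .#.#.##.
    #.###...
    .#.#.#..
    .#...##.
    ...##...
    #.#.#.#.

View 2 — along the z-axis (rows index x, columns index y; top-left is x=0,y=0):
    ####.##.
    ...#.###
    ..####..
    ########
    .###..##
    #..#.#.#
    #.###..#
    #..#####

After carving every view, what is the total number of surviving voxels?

|visual hull| = 157

start: 8×8×8 = 512 voxels
V1 x: intersect with YZ mask (31 set) -- 248 left
V2 z: intersect with XY mask (42 set) -- 157 left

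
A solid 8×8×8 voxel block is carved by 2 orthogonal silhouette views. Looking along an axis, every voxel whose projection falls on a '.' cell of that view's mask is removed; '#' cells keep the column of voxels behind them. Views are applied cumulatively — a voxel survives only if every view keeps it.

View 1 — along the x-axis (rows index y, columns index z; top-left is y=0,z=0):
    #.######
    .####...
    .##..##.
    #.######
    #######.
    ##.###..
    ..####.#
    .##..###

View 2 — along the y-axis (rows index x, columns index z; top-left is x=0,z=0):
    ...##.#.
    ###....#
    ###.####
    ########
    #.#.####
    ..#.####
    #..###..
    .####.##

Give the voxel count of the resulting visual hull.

voxel count = 237

before carving: 512 voxels (8×8×8)
carve view 1 (along x, YZ-mask fill 44/64): 352 voxels remain
carve view 2 (along y, XZ-mask fill 43/64): 237 voxels remain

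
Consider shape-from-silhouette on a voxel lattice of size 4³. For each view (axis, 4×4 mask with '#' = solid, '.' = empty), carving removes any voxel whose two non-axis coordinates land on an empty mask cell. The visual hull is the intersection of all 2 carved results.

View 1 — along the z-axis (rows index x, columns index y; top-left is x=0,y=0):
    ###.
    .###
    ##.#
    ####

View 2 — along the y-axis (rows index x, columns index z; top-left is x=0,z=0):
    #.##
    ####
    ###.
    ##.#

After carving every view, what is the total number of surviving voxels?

remaining voxels: 42

before carving: 64 voxels (4×4×4)
  1. axis=2 (XY plane), |mask|=13  ⇒  voxels=52
  2. axis=1 (XZ plane), |mask|=13  ⇒  voxels=42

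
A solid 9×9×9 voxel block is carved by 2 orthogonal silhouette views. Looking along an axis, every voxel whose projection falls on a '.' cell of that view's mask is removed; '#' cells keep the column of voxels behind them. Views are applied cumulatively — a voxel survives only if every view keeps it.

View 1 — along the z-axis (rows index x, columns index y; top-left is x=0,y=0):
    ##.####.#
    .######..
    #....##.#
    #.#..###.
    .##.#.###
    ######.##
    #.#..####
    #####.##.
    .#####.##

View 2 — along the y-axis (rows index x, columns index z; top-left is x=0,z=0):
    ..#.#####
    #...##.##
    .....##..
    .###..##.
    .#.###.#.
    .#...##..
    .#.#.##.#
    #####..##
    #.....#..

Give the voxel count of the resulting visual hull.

initial block: 9^3 = 729
step 1: project along z, AND mask (56/81) → |grid| = 504
step 2: project along y, AND mask (40/81) → |grid| = 252

|visual hull| = 252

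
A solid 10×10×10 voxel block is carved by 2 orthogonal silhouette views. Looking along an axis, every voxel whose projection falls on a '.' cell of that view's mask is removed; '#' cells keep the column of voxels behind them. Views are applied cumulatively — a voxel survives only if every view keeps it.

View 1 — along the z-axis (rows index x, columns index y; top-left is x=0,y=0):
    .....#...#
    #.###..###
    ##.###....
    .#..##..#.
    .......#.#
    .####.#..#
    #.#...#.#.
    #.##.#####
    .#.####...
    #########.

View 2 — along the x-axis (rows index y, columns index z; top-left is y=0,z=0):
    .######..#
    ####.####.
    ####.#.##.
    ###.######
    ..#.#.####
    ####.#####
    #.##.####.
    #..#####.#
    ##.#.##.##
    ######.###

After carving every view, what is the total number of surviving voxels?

remaining voxels: 397

start: 10×10×10 = 1000 voxels
V1 z: intersect with XY mask (52 set) -- 520 left
V2 x: intersect with YZ mask (76 set) -- 397 left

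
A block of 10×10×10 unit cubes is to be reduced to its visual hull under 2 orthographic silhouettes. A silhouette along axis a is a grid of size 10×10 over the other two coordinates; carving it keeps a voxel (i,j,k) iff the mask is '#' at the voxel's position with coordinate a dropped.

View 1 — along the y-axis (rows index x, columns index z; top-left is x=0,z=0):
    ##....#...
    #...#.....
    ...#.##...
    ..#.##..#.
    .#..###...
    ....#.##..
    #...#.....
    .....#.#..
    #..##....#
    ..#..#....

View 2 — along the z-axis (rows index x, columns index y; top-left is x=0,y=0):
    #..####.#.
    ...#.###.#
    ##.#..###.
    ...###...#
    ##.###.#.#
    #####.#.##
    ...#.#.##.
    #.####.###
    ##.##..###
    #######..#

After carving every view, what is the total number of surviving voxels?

full grid |V| = 1000
after view 1 [y-axis, 29 of 100 cells solid] → remaining = 290
after view 2 [z-axis, 63 of 100 cells solid] → remaining = 182

voxel count = 182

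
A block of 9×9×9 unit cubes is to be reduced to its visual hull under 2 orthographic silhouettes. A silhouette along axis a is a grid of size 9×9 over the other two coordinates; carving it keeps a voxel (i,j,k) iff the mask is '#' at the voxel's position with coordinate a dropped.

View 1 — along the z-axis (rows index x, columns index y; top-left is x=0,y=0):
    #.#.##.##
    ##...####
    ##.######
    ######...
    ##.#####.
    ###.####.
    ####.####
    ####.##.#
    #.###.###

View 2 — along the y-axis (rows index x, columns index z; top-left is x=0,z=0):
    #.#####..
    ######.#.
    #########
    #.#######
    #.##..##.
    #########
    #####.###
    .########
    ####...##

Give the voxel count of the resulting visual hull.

before carving: 729 voxels (9×9×9)
after view 1 [z-axis, 62 of 81 cells solid] → remaining = 558
after view 2 [y-axis, 66 of 81 cells solid] → remaining = 458

|visual hull| = 458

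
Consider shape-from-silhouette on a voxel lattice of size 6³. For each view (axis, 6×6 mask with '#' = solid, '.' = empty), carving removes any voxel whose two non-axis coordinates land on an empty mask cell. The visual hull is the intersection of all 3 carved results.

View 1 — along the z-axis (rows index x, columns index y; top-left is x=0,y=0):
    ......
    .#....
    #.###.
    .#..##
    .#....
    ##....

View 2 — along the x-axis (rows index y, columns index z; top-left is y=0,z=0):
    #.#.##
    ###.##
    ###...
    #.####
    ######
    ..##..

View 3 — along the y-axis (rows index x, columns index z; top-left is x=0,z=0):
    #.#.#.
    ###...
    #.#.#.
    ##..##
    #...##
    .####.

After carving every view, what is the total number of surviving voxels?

remaining voxels: 30

before carving: 216 voxels (6×6×6)
  1. axis=2 (XY plane), |mask|=11  ⇒  voxels=66
  2. axis=0 (YZ plane), |mask|=25  ⇒  voxels=50
  3. axis=1 (XZ plane), |mask|=20  ⇒  voxels=30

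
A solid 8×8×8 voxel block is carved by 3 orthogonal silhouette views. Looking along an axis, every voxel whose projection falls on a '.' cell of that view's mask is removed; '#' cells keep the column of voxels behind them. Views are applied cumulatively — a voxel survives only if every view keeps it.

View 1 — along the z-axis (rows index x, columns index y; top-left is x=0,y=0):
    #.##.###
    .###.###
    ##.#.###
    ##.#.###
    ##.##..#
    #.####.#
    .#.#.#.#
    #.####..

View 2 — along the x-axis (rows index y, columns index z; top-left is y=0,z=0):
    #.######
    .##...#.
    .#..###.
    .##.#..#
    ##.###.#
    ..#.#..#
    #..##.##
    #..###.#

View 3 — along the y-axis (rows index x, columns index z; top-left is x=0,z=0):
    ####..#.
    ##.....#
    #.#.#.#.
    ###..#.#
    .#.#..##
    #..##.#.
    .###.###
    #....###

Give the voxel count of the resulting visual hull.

|visual hull| = 102

before carving: 512 voxels (8×8×8)
V1 z: intersect with XY mask (44 set) -- 352 left
V2 x: intersect with YZ mask (37 set) -- 199 left
V3 y: intersect with XZ mask (35 set) -- 102 left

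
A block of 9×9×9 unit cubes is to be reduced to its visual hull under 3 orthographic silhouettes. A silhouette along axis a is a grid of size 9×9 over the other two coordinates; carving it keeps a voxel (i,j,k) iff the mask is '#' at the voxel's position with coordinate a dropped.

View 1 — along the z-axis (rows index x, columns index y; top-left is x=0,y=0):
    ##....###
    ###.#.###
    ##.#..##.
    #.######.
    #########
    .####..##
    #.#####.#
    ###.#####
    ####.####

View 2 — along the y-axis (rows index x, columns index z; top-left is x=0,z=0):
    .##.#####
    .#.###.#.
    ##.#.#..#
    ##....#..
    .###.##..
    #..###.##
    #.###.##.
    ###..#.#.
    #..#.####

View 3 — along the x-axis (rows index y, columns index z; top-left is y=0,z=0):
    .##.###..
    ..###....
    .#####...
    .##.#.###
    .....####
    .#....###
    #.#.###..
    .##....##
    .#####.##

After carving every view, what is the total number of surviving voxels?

|visual hull| = 168

before carving: 729 voxels (9×9×9)
[1] z-view keeps 62 columns → grid now 558
[2] y-view keeps 48 columns → grid now 327
[3] x-view keeps 43 columns → grid now 168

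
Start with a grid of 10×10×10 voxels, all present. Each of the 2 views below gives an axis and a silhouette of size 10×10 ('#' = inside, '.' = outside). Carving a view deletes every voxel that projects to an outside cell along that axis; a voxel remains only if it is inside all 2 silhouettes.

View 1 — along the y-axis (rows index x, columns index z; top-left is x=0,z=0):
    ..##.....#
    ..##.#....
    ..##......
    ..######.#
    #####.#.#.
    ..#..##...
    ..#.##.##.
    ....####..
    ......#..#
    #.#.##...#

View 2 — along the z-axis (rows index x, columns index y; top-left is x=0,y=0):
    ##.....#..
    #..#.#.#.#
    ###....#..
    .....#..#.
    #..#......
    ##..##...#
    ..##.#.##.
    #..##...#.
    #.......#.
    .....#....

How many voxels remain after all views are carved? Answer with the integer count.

remaining voxels: 125

before carving: 1000 voxels (10×10×10)
carve view 1 (along y, XZ-mask fill 41/100): 410 voxels remain
carve view 2 (along z, XY-mask fill 33/100): 125 voxels remain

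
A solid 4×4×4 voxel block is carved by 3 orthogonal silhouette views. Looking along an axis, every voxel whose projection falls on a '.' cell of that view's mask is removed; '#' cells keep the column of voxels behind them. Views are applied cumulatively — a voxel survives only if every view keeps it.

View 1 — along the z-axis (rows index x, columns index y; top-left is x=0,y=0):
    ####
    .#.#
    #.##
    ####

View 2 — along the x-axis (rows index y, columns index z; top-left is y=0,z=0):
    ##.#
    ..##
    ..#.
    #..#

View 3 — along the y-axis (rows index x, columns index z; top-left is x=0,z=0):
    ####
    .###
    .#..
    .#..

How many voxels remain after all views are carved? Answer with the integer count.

13 voxels

full grid |V| = 64
after view 1 [z-axis, 13 of 16 cells solid] → remaining = 52
after view 2 [x-axis, 8 of 16 cells solid] → remaining = 26
after view 3 [y-axis, 9 of 16 cells solid] → remaining = 13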